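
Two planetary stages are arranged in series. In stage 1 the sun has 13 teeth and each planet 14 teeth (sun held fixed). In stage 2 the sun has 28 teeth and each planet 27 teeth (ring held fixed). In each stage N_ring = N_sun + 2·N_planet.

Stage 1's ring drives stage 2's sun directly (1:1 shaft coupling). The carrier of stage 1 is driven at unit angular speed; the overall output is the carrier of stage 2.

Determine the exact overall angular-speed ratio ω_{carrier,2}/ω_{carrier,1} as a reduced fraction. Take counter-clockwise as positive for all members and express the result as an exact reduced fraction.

756/2255

Stage 1: N_ring = 13 + 2·14 = 41
Stage 1: 13(ω_s−ω_c) = −41(ω_r−ω_c),  ω_s=0, ω_c=1
Stage 1: ω_r = 1 − (13/41)(0−1) = 54/41
  ⇒ ω_r¹/ω_c¹ = 54/41
Stage 2: N_ring = 28 + 2·27 = 82
Stage 2: 28(ω_s−ω_c) = −82(ω_r−ω_c),  ω_r=0, ω_s=1
Stage 2: 28(1−ω_c) = −82(0−ω_c)  ⇒  110ω_c = 28  ⇒  ω_c = 14/55
  ⇒ ω_c²/ω_s² = 14/55
Coupling ω_s² = ω_r¹ ⇒ overall = 54/41 × 14/55 = 756/2255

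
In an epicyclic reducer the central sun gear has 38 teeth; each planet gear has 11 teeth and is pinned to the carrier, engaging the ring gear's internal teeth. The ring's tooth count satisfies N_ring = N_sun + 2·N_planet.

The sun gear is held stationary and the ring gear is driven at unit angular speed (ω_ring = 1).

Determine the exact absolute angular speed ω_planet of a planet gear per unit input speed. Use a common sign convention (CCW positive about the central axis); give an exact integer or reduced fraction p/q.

N_ring = 38 + 2·11 = 60
38(ω_s−ω_c) = −60(ω_r−ω_c),  ω_s=0, ω_r=1
38(0−ω_c) = −60(1−ω_c)  ⇒  98ω_c = 60  ⇒  ω_c = 30/49
sun–planet: 38·(0−30/49) = −11·(ω_p−ω_c)  ⇒  ω_p−ω_c = −(38/11)·(-30/49) = 1140/539
ω_p = 30/49 + 1140/539 = 30/11

30/11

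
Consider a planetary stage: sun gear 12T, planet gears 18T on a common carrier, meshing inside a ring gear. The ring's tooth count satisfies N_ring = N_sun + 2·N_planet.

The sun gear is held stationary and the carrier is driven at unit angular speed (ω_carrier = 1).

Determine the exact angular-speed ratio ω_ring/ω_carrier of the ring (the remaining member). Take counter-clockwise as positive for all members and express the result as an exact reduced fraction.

N_ring = 12 + 2·18 = 48
12(ω_s−ω_c) = −48(ω_r−ω_c),  ω_s=0, ω_c=1
ω_r = 1 − (12/48)(0−1) = 5/4
ω_r/ω_c = 5/4

5/4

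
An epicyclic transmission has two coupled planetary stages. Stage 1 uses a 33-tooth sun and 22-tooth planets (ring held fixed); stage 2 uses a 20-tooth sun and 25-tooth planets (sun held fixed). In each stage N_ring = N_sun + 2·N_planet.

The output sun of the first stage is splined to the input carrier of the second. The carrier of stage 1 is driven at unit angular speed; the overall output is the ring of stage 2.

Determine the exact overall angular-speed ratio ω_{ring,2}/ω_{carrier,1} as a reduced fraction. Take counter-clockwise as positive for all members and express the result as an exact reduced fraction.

Stage 1: N_ring = 33 + 2·22 = 77
Stage 1: 33(ω_s−ω_c) = −77(ω_r−ω_c),  ω_r=0, ω_c=1
Stage 1: ω_s = 1 − (77/33)(0−1) = 10/3
  ⇒ ω_s¹/ω_c¹ = 10/3
Stage 2: N_ring = 20 + 2·25 = 70
Stage 2: 20(ω_s−ω_c) = −70(ω_r−ω_c),  ω_s=0, ω_c=1
Stage 2: ω_r = 1 − (20/70)(0−1) = 9/7
  ⇒ ω_r²/ω_c² = 9/7
Coupling ω_c² = ω_s¹ ⇒ overall = 10/3 × 9/7 = 30/7

30/7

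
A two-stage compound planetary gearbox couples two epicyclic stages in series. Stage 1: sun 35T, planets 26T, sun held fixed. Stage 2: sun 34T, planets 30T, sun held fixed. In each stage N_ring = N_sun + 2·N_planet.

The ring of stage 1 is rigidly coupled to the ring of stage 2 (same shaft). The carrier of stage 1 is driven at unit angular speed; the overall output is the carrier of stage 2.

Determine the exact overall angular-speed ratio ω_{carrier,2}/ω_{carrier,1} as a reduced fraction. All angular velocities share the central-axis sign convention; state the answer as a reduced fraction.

Stage 1: N_ring = 35 + 2·26 = 87
Stage 1: 35(ω_s−ω_c) = −87(ω_r−ω_c),  ω_s=0, ω_c=1
Stage 1: ω_r = 1 − (35/87)(0−1) = 122/87
  ⇒ ω_r¹/ω_c¹ = 122/87
Stage 2: N_ring = 34 + 2·30 = 94
Stage 2: 34(ω_s−ω_c) = −94(ω_r−ω_c),  ω_s=0, ω_r=1
Stage 2: 34(0−ω_c) = −94(1−ω_c)  ⇒  128ω_c = 94  ⇒  ω_c = 47/64
  ⇒ ω_c²/ω_r² = 47/64
Coupling ω_r² = ω_r¹ ⇒ overall = 122/87 × 47/64 = 2867/2784

2867/2784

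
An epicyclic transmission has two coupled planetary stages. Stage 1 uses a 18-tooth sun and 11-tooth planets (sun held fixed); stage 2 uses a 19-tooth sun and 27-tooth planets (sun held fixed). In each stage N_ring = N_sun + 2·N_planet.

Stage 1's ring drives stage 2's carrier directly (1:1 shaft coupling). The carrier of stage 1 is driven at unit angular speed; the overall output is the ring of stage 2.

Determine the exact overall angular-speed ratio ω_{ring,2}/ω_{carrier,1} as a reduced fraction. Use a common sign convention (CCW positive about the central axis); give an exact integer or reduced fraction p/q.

Stage 1: N_ring = 18 + 2·11 = 40
Stage 1: 18(ω_s−ω_c) = −40(ω_r−ω_c),  ω_s=0, ω_c=1
Stage 1: ω_r = 1 − (18/40)(0−1) = 29/20
  ⇒ ω_r¹/ω_c¹ = 29/20
Stage 2: N_ring = 19 + 2·27 = 73
Stage 2: 19(ω_s−ω_c) = −73(ω_r−ω_c),  ω_s=0, ω_c=1
Stage 2: ω_r = 1 − (19/73)(0−1) = 92/73
  ⇒ ω_r²/ω_c² = 92/73
Coupling ω_c² = ω_r¹ ⇒ overall = 29/20 × 92/73 = 667/365

667/365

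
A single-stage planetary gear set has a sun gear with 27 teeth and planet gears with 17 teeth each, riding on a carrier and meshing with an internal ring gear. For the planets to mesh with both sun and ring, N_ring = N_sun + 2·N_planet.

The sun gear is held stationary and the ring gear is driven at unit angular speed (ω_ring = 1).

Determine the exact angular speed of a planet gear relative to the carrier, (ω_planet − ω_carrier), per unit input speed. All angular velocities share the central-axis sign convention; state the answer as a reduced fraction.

N_ring = 27 + 2·17 = 61
27(ω_s−ω_c) = −61(ω_r−ω_c),  ω_s=0, ω_r=1
27(0−ω_c) = −61(1−ω_c)  ⇒  88ω_c = 61  ⇒  ω_c = 61/88
sun–planet: 27·(0−61/88) = −17·(ω_p−ω_c)  ⇒  ω_p−ω_c = −(27/17)·(-61/88) = 1647/1496

1647/1496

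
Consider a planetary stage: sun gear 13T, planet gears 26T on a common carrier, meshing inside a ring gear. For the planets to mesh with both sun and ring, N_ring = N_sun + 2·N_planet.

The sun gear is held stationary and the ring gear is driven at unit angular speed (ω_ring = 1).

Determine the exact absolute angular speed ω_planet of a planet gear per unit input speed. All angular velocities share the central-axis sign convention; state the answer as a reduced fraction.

N_ring = 13 + 2·26 = 65
13(ω_s−ω_c) = −65(ω_r−ω_c),  ω_s=0, ω_r=1
13(0−ω_c) = −65(1−ω_c)  ⇒  78ω_c = 65  ⇒  ω_c = 5/6
sun–planet: 13·(0−5/6) = −26·(ω_p−ω_c)  ⇒  ω_p−ω_c = −(13/26)·(-5/6) = 5/12
ω_p = 5/6 + 5/12 = 5/4

5/4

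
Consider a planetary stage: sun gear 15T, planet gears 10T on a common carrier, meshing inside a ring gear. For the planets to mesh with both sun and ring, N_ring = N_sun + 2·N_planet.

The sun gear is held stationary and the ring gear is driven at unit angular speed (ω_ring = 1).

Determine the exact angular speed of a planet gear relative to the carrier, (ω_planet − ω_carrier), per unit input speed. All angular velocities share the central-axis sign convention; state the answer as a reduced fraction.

21/20

N_ring = 15 + 2·10 = 35
15(ω_s−ω_c) = −35(ω_r−ω_c),  ω_s=0, ω_r=1
15(0−ω_c) = −35(1−ω_c)  ⇒  50ω_c = 35  ⇒  ω_c = 7/10
sun–planet: 15·(0−7/10) = −10·(ω_p−ω_c)  ⇒  ω_p−ω_c = −(15/10)·(-7/10) = 21/20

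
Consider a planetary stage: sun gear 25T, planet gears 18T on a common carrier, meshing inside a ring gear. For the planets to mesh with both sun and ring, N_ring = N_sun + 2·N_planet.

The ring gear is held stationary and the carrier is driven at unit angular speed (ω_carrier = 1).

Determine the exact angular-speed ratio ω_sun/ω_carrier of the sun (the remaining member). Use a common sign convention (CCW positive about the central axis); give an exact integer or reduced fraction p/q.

N_ring = 25 + 2·18 = 61
25(ω_s−ω_c) = −61(ω_r−ω_c),  ω_r=0, ω_c=1
ω_s = 1 − (61/25)(0−1) = 86/25
ω_s/ω_c = 86/25

86/25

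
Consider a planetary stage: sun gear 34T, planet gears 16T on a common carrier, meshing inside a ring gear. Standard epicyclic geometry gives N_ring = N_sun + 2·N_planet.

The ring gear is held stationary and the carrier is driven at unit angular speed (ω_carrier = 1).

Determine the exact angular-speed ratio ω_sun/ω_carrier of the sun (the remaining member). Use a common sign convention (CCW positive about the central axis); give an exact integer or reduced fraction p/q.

50/17

N_ring = 34 + 2·16 = 66
34(ω_s−ω_c) = −66(ω_r−ω_c),  ω_r=0, ω_c=1
ω_s = 1 − (66/34)(0−1) = 50/17
ω_s/ω_c = 50/17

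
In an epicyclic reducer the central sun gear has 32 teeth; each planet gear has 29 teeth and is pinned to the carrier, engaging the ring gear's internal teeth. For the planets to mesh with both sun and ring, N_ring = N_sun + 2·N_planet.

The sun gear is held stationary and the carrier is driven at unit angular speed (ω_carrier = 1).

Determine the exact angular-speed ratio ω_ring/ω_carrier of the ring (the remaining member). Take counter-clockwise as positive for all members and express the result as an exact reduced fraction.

61/45

N_ring = 32 + 2·29 = 90
32(ω_s−ω_c) = −90(ω_r−ω_c),  ω_s=0, ω_c=1
ω_r = 1 − (32/90)(0−1) = 61/45
ω_r/ω_c = 61/45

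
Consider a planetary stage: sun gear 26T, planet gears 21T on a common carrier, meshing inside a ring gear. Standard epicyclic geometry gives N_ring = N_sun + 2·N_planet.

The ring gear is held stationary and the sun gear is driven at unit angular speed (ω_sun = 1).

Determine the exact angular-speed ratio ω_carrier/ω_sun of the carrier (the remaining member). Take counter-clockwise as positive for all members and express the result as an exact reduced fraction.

13/47

N_ring = 26 + 2·21 = 68
26(ω_s−ω_c) = −68(ω_r−ω_c),  ω_r=0, ω_s=1
26(1−ω_c) = −68(0−ω_c)  ⇒  94ω_c = 26  ⇒  ω_c = 13/47
ω_c/ω_s = 13/47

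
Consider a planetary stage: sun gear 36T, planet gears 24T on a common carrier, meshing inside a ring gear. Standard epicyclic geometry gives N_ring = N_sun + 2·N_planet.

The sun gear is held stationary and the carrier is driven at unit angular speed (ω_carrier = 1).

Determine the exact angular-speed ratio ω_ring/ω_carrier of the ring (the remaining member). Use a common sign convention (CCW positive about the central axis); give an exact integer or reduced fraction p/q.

10/7

N_ring = 36 + 2·24 = 84
36(ω_s−ω_c) = −84(ω_r−ω_c),  ω_s=0, ω_c=1
ω_r = 1 − (36/84)(0−1) = 10/7
ω_r/ω_c = 10/7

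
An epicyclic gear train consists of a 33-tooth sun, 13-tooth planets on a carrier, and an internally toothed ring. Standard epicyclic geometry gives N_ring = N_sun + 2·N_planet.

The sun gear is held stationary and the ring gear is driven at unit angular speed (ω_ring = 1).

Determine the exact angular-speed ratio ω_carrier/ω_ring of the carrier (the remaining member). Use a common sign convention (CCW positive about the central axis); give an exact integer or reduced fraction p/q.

59/92

N_ring = 33 + 2·13 = 59
33(ω_s−ω_c) = −59(ω_r−ω_c),  ω_s=0, ω_r=1
33(0−ω_c) = −59(1−ω_c)  ⇒  92ω_c = 59  ⇒  ω_c = 59/92
ω_c/ω_r = 59/92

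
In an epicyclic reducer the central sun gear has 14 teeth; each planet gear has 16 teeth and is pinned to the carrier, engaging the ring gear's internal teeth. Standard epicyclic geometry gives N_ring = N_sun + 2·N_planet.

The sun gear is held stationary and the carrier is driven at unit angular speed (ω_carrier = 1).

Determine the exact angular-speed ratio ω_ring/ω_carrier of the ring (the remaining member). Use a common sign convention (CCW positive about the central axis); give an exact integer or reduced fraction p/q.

30/23

N_ring = 14 + 2·16 = 46
14(ω_s−ω_c) = −46(ω_r−ω_c),  ω_s=0, ω_c=1
ω_r = 1 − (14/46)(0−1) = 30/23
ω_r/ω_c = 30/23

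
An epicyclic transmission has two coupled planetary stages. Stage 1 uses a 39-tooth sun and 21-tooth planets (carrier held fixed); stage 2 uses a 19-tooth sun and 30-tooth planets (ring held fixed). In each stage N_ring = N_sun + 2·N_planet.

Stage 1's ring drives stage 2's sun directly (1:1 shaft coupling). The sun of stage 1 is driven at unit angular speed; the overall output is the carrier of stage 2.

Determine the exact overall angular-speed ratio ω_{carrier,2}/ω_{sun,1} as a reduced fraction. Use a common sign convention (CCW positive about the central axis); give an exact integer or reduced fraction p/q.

-247/2646

Stage 1: N_ring = 39 + 2·21 = 81
Stage 1: 39(ω_s−ω_c) = −81(ω_r−ω_c),  ω_c=0, ω_s=1
Stage 1: ω_r = 0 − (39/81)(1−0) = -13/27
  ⇒ ω_r¹/ω_s¹ = -13/27
Stage 2: N_ring = 19 + 2·30 = 79
Stage 2: 19(ω_s−ω_c) = −79(ω_r−ω_c),  ω_r=0, ω_s=1
Stage 2: 19(1−ω_c) = −79(0−ω_c)  ⇒  98ω_c = 19  ⇒  ω_c = 19/98
  ⇒ ω_c²/ω_s² = 19/98
Coupling ω_s² = ω_r¹ ⇒ overall = -13/27 × 19/98 = -247/2646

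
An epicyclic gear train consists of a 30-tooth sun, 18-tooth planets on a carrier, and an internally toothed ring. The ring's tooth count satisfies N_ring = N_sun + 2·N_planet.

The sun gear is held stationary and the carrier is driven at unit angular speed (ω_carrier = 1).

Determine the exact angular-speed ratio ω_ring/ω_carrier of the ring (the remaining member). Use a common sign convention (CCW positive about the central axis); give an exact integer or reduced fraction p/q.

N_ring = 30 + 2·18 = 66
30(ω_s−ω_c) = −66(ω_r−ω_c),  ω_s=0, ω_c=1
ω_r = 1 − (30/66)(0−1) = 16/11
ω_r/ω_c = 16/11

16/11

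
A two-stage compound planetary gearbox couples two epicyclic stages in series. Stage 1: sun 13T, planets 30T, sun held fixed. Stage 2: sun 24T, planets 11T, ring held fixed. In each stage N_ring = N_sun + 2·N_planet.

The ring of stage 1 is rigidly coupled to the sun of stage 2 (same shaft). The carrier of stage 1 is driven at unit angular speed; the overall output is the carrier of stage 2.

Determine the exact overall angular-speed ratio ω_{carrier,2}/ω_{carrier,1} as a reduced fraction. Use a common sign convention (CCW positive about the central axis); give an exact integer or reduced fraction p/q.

Stage 1: N_ring = 13 + 2·30 = 73
Stage 1: 13(ω_s−ω_c) = −73(ω_r−ω_c),  ω_s=0, ω_c=1
Stage 1: ω_r = 1 − (13/73)(0−1) = 86/73
  ⇒ ω_r¹/ω_c¹ = 86/73
Stage 2: N_ring = 24 + 2·11 = 46
Stage 2: 24(ω_s−ω_c) = −46(ω_r−ω_c),  ω_r=0, ω_s=1
Stage 2: 24(1−ω_c) = −46(0−ω_c)  ⇒  70ω_c = 24  ⇒  ω_c = 12/35
  ⇒ ω_c²/ω_s² = 12/35
Coupling ω_s² = ω_r¹ ⇒ overall = 86/73 × 12/35 = 1032/2555

1032/2555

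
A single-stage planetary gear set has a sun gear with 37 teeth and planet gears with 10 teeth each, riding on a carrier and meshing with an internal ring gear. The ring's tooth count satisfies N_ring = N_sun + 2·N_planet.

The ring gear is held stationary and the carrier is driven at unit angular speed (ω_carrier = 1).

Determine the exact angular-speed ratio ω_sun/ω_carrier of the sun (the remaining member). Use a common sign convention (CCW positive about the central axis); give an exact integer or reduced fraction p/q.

N_ring = 37 + 2·10 = 57
37(ω_s−ω_c) = −57(ω_r−ω_c),  ω_r=0, ω_c=1
ω_s = 1 − (57/37)(0−1) = 94/37
ω_s/ω_c = 94/37

94/37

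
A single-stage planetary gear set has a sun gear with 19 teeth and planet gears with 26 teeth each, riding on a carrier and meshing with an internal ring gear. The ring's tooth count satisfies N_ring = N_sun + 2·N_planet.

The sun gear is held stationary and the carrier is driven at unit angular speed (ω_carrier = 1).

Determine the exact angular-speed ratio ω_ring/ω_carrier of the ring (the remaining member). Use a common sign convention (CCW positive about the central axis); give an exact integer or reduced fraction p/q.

N_ring = 19 + 2·26 = 71
19(ω_s−ω_c) = −71(ω_r−ω_c),  ω_s=0, ω_c=1
ω_r = 1 − (19/71)(0−1) = 90/71
ω_r/ω_c = 90/71

90/71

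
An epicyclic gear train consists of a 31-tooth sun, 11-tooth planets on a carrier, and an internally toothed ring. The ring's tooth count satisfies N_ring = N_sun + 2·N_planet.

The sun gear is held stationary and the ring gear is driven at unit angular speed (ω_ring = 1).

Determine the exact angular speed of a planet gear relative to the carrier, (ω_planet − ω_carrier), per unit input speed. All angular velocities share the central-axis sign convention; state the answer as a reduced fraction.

1643/924

N_ring = 31 + 2·11 = 53
31(ω_s−ω_c) = −53(ω_r−ω_c),  ω_s=0, ω_r=1
31(0−ω_c) = −53(1−ω_c)  ⇒  84ω_c = 53  ⇒  ω_c = 53/84
sun–planet: 31·(0−53/84) = −11·(ω_p−ω_c)  ⇒  ω_p−ω_c = −(31/11)·(-53/84) = 1643/924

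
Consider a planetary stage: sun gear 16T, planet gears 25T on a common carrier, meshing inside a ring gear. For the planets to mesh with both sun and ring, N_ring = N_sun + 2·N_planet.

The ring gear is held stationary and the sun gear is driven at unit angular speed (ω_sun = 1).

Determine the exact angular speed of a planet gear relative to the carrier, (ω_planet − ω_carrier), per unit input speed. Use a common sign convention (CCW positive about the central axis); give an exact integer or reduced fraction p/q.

N_ring = 16 + 2·25 = 66
16(ω_s−ω_c) = −66(ω_r−ω_c),  ω_r=0, ω_s=1
16(1−ω_c) = −66(0−ω_c)  ⇒  82ω_c = 16  ⇒  ω_c = 8/41
sun–planet: 16·(1−8/41) = −25·(ω_p−ω_c)  ⇒  ω_p−ω_c = −(16/25)·(33/41) = -528/1025

-528/1025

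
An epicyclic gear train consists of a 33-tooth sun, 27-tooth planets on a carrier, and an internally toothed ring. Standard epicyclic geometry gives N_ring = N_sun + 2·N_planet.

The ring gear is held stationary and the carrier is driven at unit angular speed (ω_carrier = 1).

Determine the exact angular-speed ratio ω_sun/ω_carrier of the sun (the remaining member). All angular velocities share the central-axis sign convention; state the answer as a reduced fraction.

N_ring = 33 + 2·27 = 87
33(ω_s−ω_c) = −87(ω_r−ω_c),  ω_r=0, ω_c=1
ω_s = 1 − (87/33)(0−1) = 40/11
ω_s/ω_c = 40/11

40/11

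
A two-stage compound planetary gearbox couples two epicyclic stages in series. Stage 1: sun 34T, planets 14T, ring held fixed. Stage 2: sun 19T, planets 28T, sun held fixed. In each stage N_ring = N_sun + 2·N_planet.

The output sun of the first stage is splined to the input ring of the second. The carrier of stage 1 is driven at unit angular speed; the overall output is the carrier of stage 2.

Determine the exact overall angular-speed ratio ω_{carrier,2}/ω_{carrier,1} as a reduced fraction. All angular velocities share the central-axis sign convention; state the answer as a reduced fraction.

Stage 1: N_ring = 34 + 2·14 = 62
Stage 1: 34(ω_s−ω_c) = −62(ω_r−ω_c),  ω_r=0, ω_c=1
Stage 1: ω_s = 1 − (62/34)(0−1) = 48/17
  ⇒ ω_s¹/ω_c¹ = 48/17
Stage 2: N_ring = 19 + 2·28 = 75
Stage 2: 19(ω_s−ω_c) = −75(ω_r−ω_c),  ω_s=0, ω_r=1
Stage 2: 19(0−ω_c) = −75(1−ω_c)  ⇒  94ω_c = 75  ⇒  ω_c = 75/94
  ⇒ ω_c²/ω_r² = 75/94
Coupling ω_r² = ω_s¹ ⇒ overall = 48/17 × 75/94 = 1800/799

1800/799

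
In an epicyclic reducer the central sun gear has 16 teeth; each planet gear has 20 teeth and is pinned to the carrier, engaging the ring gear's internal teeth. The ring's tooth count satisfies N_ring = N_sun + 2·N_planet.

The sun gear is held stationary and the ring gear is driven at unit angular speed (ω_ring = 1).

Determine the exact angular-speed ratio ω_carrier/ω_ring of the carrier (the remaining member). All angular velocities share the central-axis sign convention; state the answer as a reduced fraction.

7/9

N_ring = 16 + 2·20 = 56
16(ω_s−ω_c) = −56(ω_r−ω_c),  ω_s=0, ω_r=1
16(0−ω_c) = −56(1−ω_c)  ⇒  72ω_c = 56  ⇒  ω_c = 7/9
ω_c/ω_r = 7/9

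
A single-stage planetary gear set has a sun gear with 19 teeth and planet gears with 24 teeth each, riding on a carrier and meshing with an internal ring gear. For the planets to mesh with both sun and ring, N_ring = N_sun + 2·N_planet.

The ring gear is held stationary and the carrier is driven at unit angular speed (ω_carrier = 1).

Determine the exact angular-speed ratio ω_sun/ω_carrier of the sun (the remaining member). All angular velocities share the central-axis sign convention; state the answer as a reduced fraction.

N_ring = 19 + 2·24 = 67
19(ω_s−ω_c) = −67(ω_r−ω_c),  ω_r=0, ω_c=1
ω_s = 1 − (67/19)(0−1) = 86/19
ω_s/ω_c = 86/19

86/19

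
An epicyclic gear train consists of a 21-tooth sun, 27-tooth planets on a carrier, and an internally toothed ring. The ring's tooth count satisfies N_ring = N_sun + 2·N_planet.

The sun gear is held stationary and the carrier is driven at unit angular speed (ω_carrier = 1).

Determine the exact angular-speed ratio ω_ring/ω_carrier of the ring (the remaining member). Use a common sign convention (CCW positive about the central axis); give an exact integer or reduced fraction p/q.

N_ring = 21 + 2·27 = 75
21(ω_s−ω_c) = −75(ω_r−ω_c),  ω_s=0, ω_c=1
ω_r = 1 − (21/75)(0−1) = 32/25
ω_r/ω_c = 32/25

32/25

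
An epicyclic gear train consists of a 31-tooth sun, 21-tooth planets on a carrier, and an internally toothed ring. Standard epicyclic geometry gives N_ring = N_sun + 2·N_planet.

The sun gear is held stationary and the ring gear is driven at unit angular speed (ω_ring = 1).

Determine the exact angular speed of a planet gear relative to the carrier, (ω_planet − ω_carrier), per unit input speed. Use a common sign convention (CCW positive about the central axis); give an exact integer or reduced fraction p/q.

N_ring = 31 + 2·21 = 73
31(ω_s−ω_c) = −73(ω_r−ω_c),  ω_s=0, ω_r=1
31(0−ω_c) = −73(1−ω_c)  ⇒  104ω_c = 73  ⇒  ω_c = 73/104
sun–planet: 31·(0−73/104) = −21·(ω_p−ω_c)  ⇒  ω_p−ω_c = −(31/21)·(-73/104) = 2263/2184

2263/2184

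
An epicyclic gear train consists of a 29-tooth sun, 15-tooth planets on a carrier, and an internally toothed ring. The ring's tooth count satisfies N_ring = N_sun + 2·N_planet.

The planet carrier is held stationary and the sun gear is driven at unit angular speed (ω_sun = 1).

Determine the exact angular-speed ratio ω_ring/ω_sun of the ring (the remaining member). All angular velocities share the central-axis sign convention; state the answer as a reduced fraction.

N_ring = 29 + 2·15 = 59
29(ω_s−ω_c) = −59(ω_r−ω_c),  ω_c=0, ω_s=1
ω_r = 0 − (29/59)(1−0) = -29/59
ω_r/ω_s = -29/59

-29/59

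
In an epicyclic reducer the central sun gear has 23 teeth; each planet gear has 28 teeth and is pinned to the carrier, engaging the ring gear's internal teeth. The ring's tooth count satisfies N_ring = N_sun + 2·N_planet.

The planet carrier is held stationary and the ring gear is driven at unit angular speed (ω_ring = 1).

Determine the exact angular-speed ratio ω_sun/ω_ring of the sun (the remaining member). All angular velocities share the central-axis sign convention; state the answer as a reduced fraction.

N_ring = 23 + 2·28 = 79
23(ω_s−ω_c) = −79(ω_r−ω_c),  ω_c=0, ω_r=1
ω_s = 0 − (79/23)(1−0) = -79/23
ω_s/ω_r = -79/23

-79/23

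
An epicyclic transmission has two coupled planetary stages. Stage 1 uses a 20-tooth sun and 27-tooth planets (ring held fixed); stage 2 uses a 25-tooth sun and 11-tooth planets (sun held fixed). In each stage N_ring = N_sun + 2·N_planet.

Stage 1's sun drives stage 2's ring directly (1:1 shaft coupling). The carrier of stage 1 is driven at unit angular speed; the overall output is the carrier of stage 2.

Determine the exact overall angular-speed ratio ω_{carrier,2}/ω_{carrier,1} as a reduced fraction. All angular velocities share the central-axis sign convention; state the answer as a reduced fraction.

Stage 1: N_ring = 20 + 2·27 = 74
Stage 1: 20(ω_s−ω_c) = −74(ω_r−ω_c),  ω_r=0, ω_c=1
Stage 1: ω_s = 1 − (74/20)(0−1) = 47/10
  ⇒ ω_s¹/ω_c¹ = 47/10
Stage 2: N_ring = 25 + 2·11 = 47
Stage 2: 25(ω_s−ω_c) = −47(ω_r−ω_c),  ω_s=0, ω_r=1
Stage 2: 25(0−ω_c) = −47(1−ω_c)  ⇒  72ω_c = 47  ⇒  ω_c = 47/72
  ⇒ ω_c²/ω_r² = 47/72
Coupling ω_r² = ω_s¹ ⇒ overall = 47/10 × 47/72 = 2209/720

2209/720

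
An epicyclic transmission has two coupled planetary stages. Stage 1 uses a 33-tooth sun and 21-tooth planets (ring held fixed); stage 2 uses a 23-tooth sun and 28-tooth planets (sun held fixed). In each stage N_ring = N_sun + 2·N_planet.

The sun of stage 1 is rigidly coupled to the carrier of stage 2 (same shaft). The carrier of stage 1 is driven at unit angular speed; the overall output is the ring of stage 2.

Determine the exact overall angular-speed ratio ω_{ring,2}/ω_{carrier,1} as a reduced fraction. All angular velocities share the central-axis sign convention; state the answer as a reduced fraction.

Stage 1: N_ring = 33 + 2·21 = 75
Stage 1: 33(ω_s−ω_c) = −75(ω_r−ω_c),  ω_r=0, ω_c=1
Stage 1: ω_s = 1 − (75/33)(0−1) = 36/11
  ⇒ ω_s¹/ω_c¹ = 36/11
Stage 2: N_ring = 23 + 2·28 = 79
Stage 2: 23(ω_s−ω_c) = −79(ω_r−ω_c),  ω_s=0, ω_c=1
Stage 2: ω_r = 1 − (23/79)(0−1) = 102/79
  ⇒ ω_r²/ω_c² = 102/79
Coupling ω_c² = ω_s¹ ⇒ overall = 36/11 × 102/79 = 3672/869

3672/869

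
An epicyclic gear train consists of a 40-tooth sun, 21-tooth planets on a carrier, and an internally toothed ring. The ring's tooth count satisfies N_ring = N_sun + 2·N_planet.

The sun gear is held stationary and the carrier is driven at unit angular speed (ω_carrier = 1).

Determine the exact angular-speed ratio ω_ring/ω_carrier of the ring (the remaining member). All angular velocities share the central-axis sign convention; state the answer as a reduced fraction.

N_ring = 40 + 2·21 = 82
40(ω_s−ω_c) = −82(ω_r−ω_c),  ω_s=0, ω_c=1
ω_r = 1 − (40/82)(0−1) = 61/41
ω_r/ω_c = 61/41

61/41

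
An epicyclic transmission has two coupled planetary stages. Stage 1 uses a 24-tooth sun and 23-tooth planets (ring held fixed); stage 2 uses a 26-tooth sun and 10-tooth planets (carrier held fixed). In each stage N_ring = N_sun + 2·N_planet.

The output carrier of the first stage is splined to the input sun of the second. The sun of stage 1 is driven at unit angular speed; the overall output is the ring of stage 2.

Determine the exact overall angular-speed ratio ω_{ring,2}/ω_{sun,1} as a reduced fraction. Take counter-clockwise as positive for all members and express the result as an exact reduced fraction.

-156/1081

Stage 1: N_ring = 24 + 2·23 = 70
Stage 1: 24(ω_s−ω_c) = −70(ω_r−ω_c),  ω_r=0, ω_s=1
Stage 1: 24(1−ω_c) = −70(0−ω_c)  ⇒  94ω_c = 24  ⇒  ω_c = 12/47
  ⇒ ω_c¹/ω_s¹ = 12/47
Stage 2: N_ring = 26 + 2·10 = 46
Stage 2: 26(ω_s−ω_c) = −46(ω_r−ω_c),  ω_c=0, ω_s=1
Stage 2: ω_r = 0 − (26/46)(1−0) = -13/23
  ⇒ ω_r²/ω_s² = -13/23
Coupling ω_s² = ω_c¹ ⇒ overall = 12/47 × -13/23 = -156/1081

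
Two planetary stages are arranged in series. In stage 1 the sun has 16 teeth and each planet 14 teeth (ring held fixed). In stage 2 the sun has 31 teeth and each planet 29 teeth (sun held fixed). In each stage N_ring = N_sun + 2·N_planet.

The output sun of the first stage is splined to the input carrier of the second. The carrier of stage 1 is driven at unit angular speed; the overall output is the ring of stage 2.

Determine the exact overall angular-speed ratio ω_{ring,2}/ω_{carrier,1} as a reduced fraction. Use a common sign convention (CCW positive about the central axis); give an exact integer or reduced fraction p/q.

450/89

Stage 1: N_ring = 16 + 2·14 = 44
Stage 1: 16(ω_s−ω_c) = −44(ω_r−ω_c),  ω_r=0, ω_c=1
Stage 1: ω_s = 1 − (44/16)(0−1) = 15/4
  ⇒ ω_s¹/ω_c¹ = 15/4
Stage 2: N_ring = 31 + 2·29 = 89
Stage 2: 31(ω_s−ω_c) = −89(ω_r−ω_c),  ω_s=0, ω_c=1
Stage 2: ω_r = 1 − (31/89)(0−1) = 120/89
  ⇒ ω_r²/ω_c² = 120/89
Coupling ω_c² = ω_s¹ ⇒ overall = 15/4 × 120/89 = 450/89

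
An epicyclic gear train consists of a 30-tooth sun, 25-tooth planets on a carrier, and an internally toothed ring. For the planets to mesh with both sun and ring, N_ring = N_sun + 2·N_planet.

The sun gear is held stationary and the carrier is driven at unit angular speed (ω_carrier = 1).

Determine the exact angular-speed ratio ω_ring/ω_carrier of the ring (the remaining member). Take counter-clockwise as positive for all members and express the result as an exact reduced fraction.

N_ring = 30 + 2·25 = 80
30(ω_s−ω_c) = −80(ω_r−ω_c),  ω_s=0, ω_c=1
ω_r = 1 − (30/80)(0−1) = 11/8
ω_r/ω_c = 11/8

11/8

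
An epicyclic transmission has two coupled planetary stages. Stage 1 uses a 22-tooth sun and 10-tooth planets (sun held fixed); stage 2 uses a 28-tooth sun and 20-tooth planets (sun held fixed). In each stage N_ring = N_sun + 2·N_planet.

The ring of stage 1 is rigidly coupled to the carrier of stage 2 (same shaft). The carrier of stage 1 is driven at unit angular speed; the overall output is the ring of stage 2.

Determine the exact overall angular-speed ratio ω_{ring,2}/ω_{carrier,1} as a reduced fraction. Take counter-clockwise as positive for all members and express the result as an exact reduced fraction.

256/119

Stage 1: N_ring = 22 + 2·10 = 42
Stage 1: 22(ω_s−ω_c) = −42(ω_r−ω_c),  ω_s=0, ω_c=1
Stage 1: ω_r = 1 − (22/42)(0−1) = 32/21
  ⇒ ω_r¹/ω_c¹ = 32/21
Stage 2: N_ring = 28 + 2·20 = 68
Stage 2: 28(ω_s−ω_c) = −68(ω_r−ω_c),  ω_s=0, ω_c=1
Stage 2: ω_r = 1 − (28/68)(0−1) = 24/17
  ⇒ ω_r²/ω_c² = 24/17
Coupling ω_c² = ω_r¹ ⇒ overall = 32/21 × 24/17 = 256/119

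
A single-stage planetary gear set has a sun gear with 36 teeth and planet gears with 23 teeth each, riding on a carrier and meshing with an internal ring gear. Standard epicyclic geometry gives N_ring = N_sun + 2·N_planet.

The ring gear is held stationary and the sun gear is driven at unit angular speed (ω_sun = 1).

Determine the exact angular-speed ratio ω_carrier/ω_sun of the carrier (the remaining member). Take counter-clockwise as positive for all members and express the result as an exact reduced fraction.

18/59

N_ring = 36 + 2·23 = 82
36(ω_s−ω_c) = −82(ω_r−ω_c),  ω_r=0, ω_s=1
36(1−ω_c) = −82(0−ω_c)  ⇒  118ω_c = 36  ⇒  ω_c = 18/59
ω_c/ω_s = 18/59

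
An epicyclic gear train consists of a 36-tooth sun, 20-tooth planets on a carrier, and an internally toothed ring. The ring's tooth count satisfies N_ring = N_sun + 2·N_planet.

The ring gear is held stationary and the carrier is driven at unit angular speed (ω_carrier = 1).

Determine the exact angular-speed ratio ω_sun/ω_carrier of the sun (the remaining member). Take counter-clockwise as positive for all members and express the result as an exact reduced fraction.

N_ring = 36 + 2·20 = 76
36(ω_s−ω_c) = −76(ω_r−ω_c),  ω_r=0, ω_c=1
ω_s = 1 − (76/36)(0−1) = 28/9
ω_s/ω_c = 28/9

28/9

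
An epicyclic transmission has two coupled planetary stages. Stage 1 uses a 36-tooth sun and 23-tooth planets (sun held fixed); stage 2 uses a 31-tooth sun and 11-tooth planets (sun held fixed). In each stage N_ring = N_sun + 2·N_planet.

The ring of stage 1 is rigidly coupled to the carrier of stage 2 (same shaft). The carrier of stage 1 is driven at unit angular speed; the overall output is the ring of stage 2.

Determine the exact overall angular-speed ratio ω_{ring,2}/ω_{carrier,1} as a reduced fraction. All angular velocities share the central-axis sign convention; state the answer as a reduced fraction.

Stage 1: N_ring = 36 + 2·23 = 82
Stage 1: 36(ω_s−ω_c) = −82(ω_r−ω_c),  ω_s=0, ω_c=1
Stage 1: ω_r = 1 − (36/82)(0−1) = 59/41
  ⇒ ω_r¹/ω_c¹ = 59/41
Stage 2: N_ring = 31 + 2·11 = 53
Stage 2: 31(ω_s−ω_c) = −53(ω_r−ω_c),  ω_s=0, ω_c=1
Stage 2: ω_r = 1 − (31/53)(0−1) = 84/53
  ⇒ ω_r²/ω_c² = 84/53
Coupling ω_c² = ω_r¹ ⇒ overall = 59/41 × 84/53 = 4956/2173

4956/2173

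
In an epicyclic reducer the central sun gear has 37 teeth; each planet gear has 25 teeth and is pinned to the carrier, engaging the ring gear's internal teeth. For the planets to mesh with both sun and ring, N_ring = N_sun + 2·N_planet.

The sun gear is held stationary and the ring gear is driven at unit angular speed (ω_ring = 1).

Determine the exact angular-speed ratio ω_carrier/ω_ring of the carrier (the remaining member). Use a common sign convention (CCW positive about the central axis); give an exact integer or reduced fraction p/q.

87/124

N_ring = 37 + 2·25 = 87
37(ω_s−ω_c) = −87(ω_r−ω_c),  ω_s=0, ω_r=1
37(0−ω_c) = −87(1−ω_c)  ⇒  124ω_c = 87  ⇒  ω_c = 87/124
ω_c/ω_r = 87/124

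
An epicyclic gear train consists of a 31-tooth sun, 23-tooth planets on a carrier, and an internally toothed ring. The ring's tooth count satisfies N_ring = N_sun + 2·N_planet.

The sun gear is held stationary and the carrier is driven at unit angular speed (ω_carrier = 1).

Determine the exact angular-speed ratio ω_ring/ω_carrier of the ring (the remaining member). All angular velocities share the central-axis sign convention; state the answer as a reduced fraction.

N_ring = 31 + 2·23 = 77
31(ω_s−ω_c) = −77(ω_r−ω_c),  ω_s=0, ω_c=1
ω_r = 1 − (31/77)(0−1) = 108/77
ω_r/ω_c = 108/77

108/77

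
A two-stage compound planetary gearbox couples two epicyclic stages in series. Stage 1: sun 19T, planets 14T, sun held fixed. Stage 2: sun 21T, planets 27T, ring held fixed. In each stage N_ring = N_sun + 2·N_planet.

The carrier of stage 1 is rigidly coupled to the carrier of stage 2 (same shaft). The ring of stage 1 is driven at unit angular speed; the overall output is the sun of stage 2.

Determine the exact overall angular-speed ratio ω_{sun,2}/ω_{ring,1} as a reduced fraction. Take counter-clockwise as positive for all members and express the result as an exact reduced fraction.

Stage 1: N_ring = 19 + 2·14 = 47
Stage 1: 19(ω_s−ω_c) = −47(ω_r−ω_c),  ω_s=0, ω_r=1
Stage 1: 19(0−ω_c) = −47(1−ω_c)  ⇒  66ω_c = 47  ⇒  ω_c = 47/66
  ⇒ ω_c¹/ω_r¹ = 47/66
Stage 2: N_ring = 21 + 2·27 = 75
Stage 2: 21(ω_s−ω_c) = −75(ω_r−ω_c),  ω_r=0, ω_c=1
Stage 2: ω_s = 1 − (75/21)(0−1) = 32/7
  ⇒ ω_s²/ω_c² = 32/7
Coupling ω_c² = ω_c¹ ⇒ overall = 47/66 × 32/7 = 752/231

752/231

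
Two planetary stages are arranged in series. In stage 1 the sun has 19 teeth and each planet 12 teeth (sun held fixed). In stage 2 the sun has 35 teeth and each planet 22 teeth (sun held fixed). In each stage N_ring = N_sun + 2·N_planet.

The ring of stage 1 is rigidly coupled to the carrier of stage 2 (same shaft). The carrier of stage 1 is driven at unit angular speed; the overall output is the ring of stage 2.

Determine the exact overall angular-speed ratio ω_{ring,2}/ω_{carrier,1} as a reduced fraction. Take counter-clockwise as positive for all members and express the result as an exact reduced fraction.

7068/3397

Stage 1: N_ring = 19 + 2·12 = 43
Stage 1: 19(ω_s−ω_c) = −43(ω_r−ω_c),  ω_s=0, ω_c=1
Stage 1: ω_r = 1 − (19/43)(0−1) = 62/43
  ⇒ ω_r¹/ω_c¹ = 62/43
Stage 2: N_ring = 35 + 2·22 = 79
Stage 2: 35(ω_s−ω_c) = −79(ω_r−ω_c),  ω_s=0, ω_c=1
Stage 2: ω_r = 1 − (35/79)(0−1) = 114/79
  ⇒ ω_r²/ω_c² = 114/79
Coupling ω_c² = ω_r¹ ⇒ overall = 62/43 × 114/79 = 7068/3397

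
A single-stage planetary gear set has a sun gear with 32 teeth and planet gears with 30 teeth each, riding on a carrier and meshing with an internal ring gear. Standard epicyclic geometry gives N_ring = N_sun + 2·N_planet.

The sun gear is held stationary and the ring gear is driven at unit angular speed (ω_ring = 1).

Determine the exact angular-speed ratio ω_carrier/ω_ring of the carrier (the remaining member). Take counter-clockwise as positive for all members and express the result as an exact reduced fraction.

23/31

N_ring = 32 + 2·30 = 92
32(ω_s−ω_c) = −92(ω_r−ω_c),  ω_s=0, ω_r=1
32(0−ω_c) = −92(1−ω_c)  ⇒  124ω_c = 92  ⇒  ω_c = 23/31
ω_c/ω_r = 23/31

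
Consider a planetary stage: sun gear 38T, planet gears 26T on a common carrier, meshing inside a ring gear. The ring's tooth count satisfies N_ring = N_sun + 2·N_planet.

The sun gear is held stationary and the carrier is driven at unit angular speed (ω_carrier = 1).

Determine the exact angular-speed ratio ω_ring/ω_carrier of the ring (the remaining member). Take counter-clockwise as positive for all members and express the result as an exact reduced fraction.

64/45

N_ring = 38 + 2·26 = 90
38(ω_s−ω_c) = −90(ω_r−ω_c),  ω_s=0, ω_c=1
ω_r = 1 − (38/90)(0−1) = 64/45
ω_r/ω_c = 64/45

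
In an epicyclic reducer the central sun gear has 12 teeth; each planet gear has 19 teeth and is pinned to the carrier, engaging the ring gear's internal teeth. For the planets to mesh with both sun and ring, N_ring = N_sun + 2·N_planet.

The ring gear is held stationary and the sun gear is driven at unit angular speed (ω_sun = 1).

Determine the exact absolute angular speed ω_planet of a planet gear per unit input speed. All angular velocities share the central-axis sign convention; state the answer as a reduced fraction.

N_ring = 12 + 2·19 = 50
12(ω_s−ω_c) = −50(ω_r−ω_c),  ω_r=0, ω_s=1
12(1−ω_c) = −50(0−ω_c)  ⇒  62ω_c = 12  ⇒  ω_c = 6/31
sun–planet: 12·(1−6/31) = −19·(ω_p−ω_c)  ⇒  ω_p−ω_c = −(12/19)·(25/31) = -300/589
ω_p = 6/31 − 300/589 = -6/19

-6/19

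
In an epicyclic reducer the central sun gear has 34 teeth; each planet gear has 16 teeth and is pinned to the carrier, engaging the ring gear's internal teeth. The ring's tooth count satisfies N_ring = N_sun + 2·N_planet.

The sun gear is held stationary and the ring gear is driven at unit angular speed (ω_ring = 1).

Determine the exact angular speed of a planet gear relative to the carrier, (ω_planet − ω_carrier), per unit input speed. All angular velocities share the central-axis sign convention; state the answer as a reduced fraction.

N_ring = 34 + 2·16 = 66
34(ω_s−ω_c) = −66(ω_r−ω_c),  ω_s=0, ω_r=1
34(0−ω_c) = −66(1−ω_c)  ⇒  100ω_c = 66  ⇒  ω_c = 33/50
sun–planet: 34·(0−33/50) = −16·(ω_p−ω_c)  ⇒  ω_p−ω_c = −(34/16)·(-33/50) = 561/400

561/400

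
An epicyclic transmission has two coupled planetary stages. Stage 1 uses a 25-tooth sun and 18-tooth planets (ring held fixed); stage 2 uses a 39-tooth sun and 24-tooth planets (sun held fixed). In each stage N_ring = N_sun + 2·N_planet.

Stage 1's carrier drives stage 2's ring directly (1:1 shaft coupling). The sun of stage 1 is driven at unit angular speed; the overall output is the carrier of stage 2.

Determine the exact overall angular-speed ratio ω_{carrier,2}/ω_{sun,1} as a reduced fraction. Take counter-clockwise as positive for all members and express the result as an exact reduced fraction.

725/3612

Stage 1: N_ring = 25 + 2·18 = 61
Stage 1: 25(ω_s−ω_c) = −61(ω_r−ω_c),  ω_r=0, ω_s=1
Stage 1: 25(1−ω_c) = −61(0−ω_c)  ⇒  86ω_c = 25  ⇒  ω_c = 25/86
  ⇒ ω_c¹/ω_s¹ = 25/86
Stage 2: N_ring = 39 + 2·24 = 87
Stage 2: 39(ω_s−ω_c) = −87(ω_r−ω_c),  ω_s=0, ω_r=1
Stage 2: 39(0−ω_c) = −87(1−ω_c)  ⇒  126ω_c = 87  ⇒  ω_c = 29/42
  ⇒ ω_c²/ω_r² = 29/42
Coupling ω_r² = ω_c¹ ⇒ overall = 25/86 × 29/42 = 725/3612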